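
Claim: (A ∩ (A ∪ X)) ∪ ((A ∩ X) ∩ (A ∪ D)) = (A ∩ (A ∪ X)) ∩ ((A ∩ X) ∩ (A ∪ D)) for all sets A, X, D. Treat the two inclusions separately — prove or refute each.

Reverse inclusion. Let x ∈ (A ∩ (A ∪ X)) ∩ ((A ∩ X) ∩ (A ∪ D)). Then either x ∈ A ∩ X and x ∉ D; or x ∈ A ∩ X ∩ D. In each case x ∈ (A ∩ (A ∪ X)) ∪ ((A ∩ X) ∩ (A ∪ D)), so (A ∩ (A ∪ X)) ∩ ((A ∩ X) ∩ (A ∪ D)) ⊆ (A ∩ (A ∪ X)) ∪ ((A ∩ X) ∩ (A ∪ D)).

Forward inclusion. This inclusion fails. Take A = {1}, X = ∅, D = ∅; then 1 ∈ (A ∩ (A ∪ X)) ∪ ((A ∩ X) ∩ (A ∪ D)) but 1 ∉ (A ∩ (A ∪ X)) ∩ ((A ∩ X) ∩ (A ∪ D)).

Only the reverse inclusion holds.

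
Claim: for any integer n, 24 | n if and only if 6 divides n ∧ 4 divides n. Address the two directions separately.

Only the forward implication holds.

(→) If 24 ∣ n, write n = 24q. Since 24 = 4·6, n = 6·(4q), so 6 ∣ n; and since 24 = 6·4, n = 4·(6q), so 4 ∣ n.

(←) This fails: take n = 12. Both 6 ∣ 12 and 4 ∣ 12, yet 12 is not a multiple of 24 (since 12 = 0·24 + 12), so 24 ∤ 12.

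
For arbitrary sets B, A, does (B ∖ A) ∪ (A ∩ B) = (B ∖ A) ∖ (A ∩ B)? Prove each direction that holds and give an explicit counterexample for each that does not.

(⟹) This inclusion fails. Take B = {1}, A = {1}; then 1 ∈ (B ∖ A) ∪ (A ∩ B) but 1 ∉ (B ∖ A) ∖ (A ∩ B).

(⟸) Let x ∈ (B ∖ A) ∖ (A ∩ B). Then x ∈ B and x ∉ A, from which x ∈ (B ∖ A) ∪ (A ∩ B).

(⊆) fails; (⊇) holds.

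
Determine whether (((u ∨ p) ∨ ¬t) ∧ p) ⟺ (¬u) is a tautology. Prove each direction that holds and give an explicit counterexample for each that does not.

(⇒) fails and (⇐) fails.

[⇒] This fails. Under p = T, u = T, t = F, the left side is true but the right side is false.

[⇐] This fails. Under p = F, u = F, t = F, the left side is false but the right side is true.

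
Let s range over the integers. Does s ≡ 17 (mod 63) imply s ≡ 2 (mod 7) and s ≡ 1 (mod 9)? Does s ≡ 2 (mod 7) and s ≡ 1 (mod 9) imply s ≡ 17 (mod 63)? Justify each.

(→) This fails: s = 17 gives 17 ≡ 17 (mod 63) but 17 ≡ 3 (mod 7), so the conjunction on the right does not hold.

(←) This fails: s = 37 satisfies both congruences on the right (37 ≡ 2 mod 7 and 37 ≡ 1 mod 9) yet 37 ≡ 37 (mod 63), not 17.

Neither implication holds.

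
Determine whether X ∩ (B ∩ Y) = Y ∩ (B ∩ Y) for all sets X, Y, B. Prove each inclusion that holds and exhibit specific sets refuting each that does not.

Only the forward inclusion holds.

(⊆) Let x ∈ X ∩ (B ∩ Y). Then x ∈ X ∩ Y ∩ B, from which x ∈ Y ∩ (B ∩ Y).

(⊇) This inclusion fails. Take X = ∅, Y = {1}, B = {1}; then 1 ∈ Y ∩ (B ∩ Y) but 1 ∉ X ∩ (B ∩ Y).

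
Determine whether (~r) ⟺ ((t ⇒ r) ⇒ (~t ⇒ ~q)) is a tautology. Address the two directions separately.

(⟹) This fails. Under r = F, t = F, q = T, the left side is true but the right side is false.

(⟸) This fails. Under r = T, t = F, q = F, the left side is false but the right side is true.

Neither direction holds.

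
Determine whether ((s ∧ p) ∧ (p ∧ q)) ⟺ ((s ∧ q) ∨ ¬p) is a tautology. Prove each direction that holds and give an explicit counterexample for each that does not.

Converse. This fails. Under s = F, p = F, q = F, the left side is false but the right side is true.

Forward direction. Assume the antecedent. If s is true, the antecedent forces (s = T, p = T, q = T), and (s ∧ q) ∨ ¬p holds there. If s is false, the antecedent cannot hold. Either way (s ∧ q) ∨ ¬p holds.

Only the forward direction holds.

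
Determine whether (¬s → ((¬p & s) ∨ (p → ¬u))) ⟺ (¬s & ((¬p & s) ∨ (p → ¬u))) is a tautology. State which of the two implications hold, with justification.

The forward direction fails; the converse holds.

Forward direction. This fails. Under s = T, u = F, p = F, the left side is true but the right side is false.

Converse. Assume the antecedent. If u is true, the antecedent forces (s = F, u = T, p = F), and ¬s → ((¬p & s) ∨ (p → ¬u)) holds there. If u is false, ¬s → ((¬p & s) ∨ (p → ¬u)) reduces to true regardless of the other variables. Either way ¬s → ((¬p & s) ∨ (p → ¬u)) holds.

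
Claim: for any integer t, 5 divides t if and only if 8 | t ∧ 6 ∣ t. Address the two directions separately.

Forward direction. This fails: take t = 5. Certainly 5 ∣ 5, but 8 ∤ 5.

Converse. This fails: take t = 24. Both 8 ∣ 24 and 6 ∣ 24, yet 24 is not a multiple of 5 (since 24 = 4·5 + 4), so 5 ∤ 24.

Both directions fail.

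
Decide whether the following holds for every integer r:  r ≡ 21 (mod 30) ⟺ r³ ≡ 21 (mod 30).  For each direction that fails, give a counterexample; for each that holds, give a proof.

Both directions hold.

(⟹) Suppose r ≡ 21 (mod 30). Write r = 30j + 21. Then (30j + 21)³ = 27000j³ + 56700j² + 39690j + 9261 = 30(900j³ + 1890j² + 1323j + 308) + 21, so r³ ≡ 21 (mod 30).

(⟸) Conversely, suppose r³ ≡ 21 (mod 30). The only residue r in {0, …, 29} with r³ ≡ 21 (mod 30) is r = 21, so r ≡ 21 (mod 30).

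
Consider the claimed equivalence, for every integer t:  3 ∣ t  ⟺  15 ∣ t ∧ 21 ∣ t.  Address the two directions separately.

Not equivalent: only (⇐) holds.

Converse. Suppose 15 ∣ t and 21 ∣ t. Any common multiple of 15 and 21 is a multiple of their lcm; here lcm(15, 21) = 15·21/gcd(15, 21) = 315/3 = 105, so 105 ∣ t. Since 3 ∣ 105, it follows that 3 ∣ t.

Forward direction. This fails: take t = 3. Certainly 3 ∣ 3, but 15 ∤ 3.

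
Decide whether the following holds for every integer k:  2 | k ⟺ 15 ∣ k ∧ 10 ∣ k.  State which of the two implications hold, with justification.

(⇒) fails; (⇐) holds.

[⇒] This fails: take k = 2. Certainly 2 ∣ 2, but 15 ∤ 2.

[⇐] Suppose 15 ∣ k and 10 ∣ k. Any common multiple of 15 and 10 is a multiple of their lcm; here lcm(15, 10) = 15·10/gcd(15, 10) = 150/5 = 30, so 30 ∣ k. Since 2 ∣ 30, it follows that 2 ∣ k.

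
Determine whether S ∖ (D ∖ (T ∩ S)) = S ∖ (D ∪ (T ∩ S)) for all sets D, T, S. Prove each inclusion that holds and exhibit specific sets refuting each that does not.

Forward inclusion. This inclusion fails. Take D = ∅, T = {1}, S = {1}; then 1 ∈ S ∖ (D ∖ (T ∩ S)) but 1 ∉ S ∖ (D ∪ (T ∩ S)).

Reverse inclusion. Let x ∈ S ∖ (D ∪ (T ∩ S)). Then x ∈ S and x ∉ D, T, from which x ∈ S ∖ (D ∖ (T ∩ S)).

(⊆) fails; (⊇) holds.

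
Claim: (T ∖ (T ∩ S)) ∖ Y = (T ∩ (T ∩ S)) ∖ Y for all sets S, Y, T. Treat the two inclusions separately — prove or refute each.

(⊆) fails and (⊇) fails.

(⊆) This inclusion fails. Take S = ∅, Y = ∅, T = {1}; then 1 ∈ (T ∖ (T ∩ S)) ∖ Y but 1 ∉ (T ∩ (T ∩ S)) ∖ Y.

(⊇) This inclusion fails. Take S = {1}, Y = ∅, T = {1}; then 1 ∈ (T ∩ (T ∩ S)) ∖ Y but 1 ∉ (T ∖ (T ∩ S)) ∖ Y.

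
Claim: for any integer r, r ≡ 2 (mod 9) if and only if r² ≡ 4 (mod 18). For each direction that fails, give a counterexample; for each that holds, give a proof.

Neither implication holds.

(→) This fails: take r = 11. Then 11 ≡ 2 (mod 9), but 11² = 121 ≡ 13 (mod 18), not 4.

(←) This fails: take r = 16. Then 16² = 256 ≡ 4 (mod 18), yet 16 ≡ 7 (mod 9), not 2.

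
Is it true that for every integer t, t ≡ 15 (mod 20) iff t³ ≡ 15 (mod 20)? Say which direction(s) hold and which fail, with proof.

Both implications hold.

[⇐] Suppose t³ ≡ 15 (mod 20). The only residue r in {0, …, 19} with r³ ≡ 15 (mod 20) is r = 15, so t ≡ 15 (mod 20).

[⇒] Suppose t ≡ 15 (mod 20). Write t = 20j + 15. Then (20j + 15)³ = 8000j³ + 18000j² + 13500j + 3375 = 20(400j³ + 900j² + 675j + 168) + 15, so t³ ≡ 15 (mod 20).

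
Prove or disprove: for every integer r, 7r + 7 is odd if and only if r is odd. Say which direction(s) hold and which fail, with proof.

Neither direction holds.

(⇒) This fails: r = 6 gives 7r + 7 = 49, which is odd, but 6 is even, not odd.

(⇐) This also fails: r = 3 is odd, but 7r + 7 = 28 is even, not odd.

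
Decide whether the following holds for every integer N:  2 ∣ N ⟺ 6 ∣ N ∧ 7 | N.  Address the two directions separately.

Converse. Suppose 6 ∣ N and 7 ∣ N. Any common multiple of 6 and 7 is a multiple of their lcm; here gcd(6, 7) = 1, so lcm(6, 7) = 6·7 = 42, so 42 ∣ N. Since 2 ∣ 42, it follows that 2 ∣ N.

Forward direction. This fails: take N = 2. Certainly 2 ∣ 2, but 6 ∤ 2.

Not equivalent: only (⇐) holds.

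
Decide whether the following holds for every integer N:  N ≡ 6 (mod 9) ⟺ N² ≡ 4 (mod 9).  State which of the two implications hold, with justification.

Neither direction holds.

Forward direction. This fails: take N = 6. Then 6 ≡ 6 (mod 9), but 6² = 36 ≡ 0 (mod 9), not 4.

Converse. This fails: take N = 2. Then 2² = 4 ≡ 4 (mod 9), yet 2 ≡ 2 (mod 9), not 6.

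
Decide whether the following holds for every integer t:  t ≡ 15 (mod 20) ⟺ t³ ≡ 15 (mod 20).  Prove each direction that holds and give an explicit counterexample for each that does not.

Both directions hold; the statement is true.

(→) Suppose t ≡ 15 (mod 20). Write t = 20j + 15. Then (20j + 15)³ = 8000j³ + 18000j² + 13500j + 3375 = 20(400j³ + 900j² + 675j + 168) + 15, so t³ ≡ 15 (mod 20).

(←) Conversely, suppose t³ ≡ 15 (mod 20). The only residue r in {0, …, 19} with r³ ≡ 15 (mod 20) is r = 15, so t ≡ 15 (mod 20).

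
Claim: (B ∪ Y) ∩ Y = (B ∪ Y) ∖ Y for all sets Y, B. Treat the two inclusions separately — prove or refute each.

Forward inclusion. This inclusion fails. Take Y = {1}, B = ∅; then 1 ∈ (B ∪ Y) ∩ Y but 1 ∉ (B ∪ Y) ∖ Y.

Reverse inclusion. This inclusion fails. Take Y = ∅, B = {1}; then 1 ∈ (B ∪ Y) ∖ Y but 1 ∉ (B ∪ Y) ∩ Y.

Both inclusions fail.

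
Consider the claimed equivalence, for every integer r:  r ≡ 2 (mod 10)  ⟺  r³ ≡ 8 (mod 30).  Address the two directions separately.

(⇒) This fails: take r = 12. Then 12 ≡ 2 (mod 10), but 12³ = 1728 ≡ 18 (mod 30), not 8.

(⇐) Conversely, the residues r modulo 30 with r³ ≡ 8 (mod 30) are exactly {2}, and each is ≡ 2 (mod 10).

Only the reverse direction holds.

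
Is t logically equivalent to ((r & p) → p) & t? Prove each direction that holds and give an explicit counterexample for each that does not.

Both implications hold.

(→) Assume the antecedent. If r is true, the antecedent forces (r = T, t = T, p = F) or (r = T, t = T, p = T), and ((r & p) → p) & t holds there. If r is false, the antecedent forces (r = F, t = T, p = F) or (r = F, t = T, p = T), and ((r & p) → p) & t holds there. Either way ((r & p) → p) & t holds.

(←) Assume the antecedent. If r is true, the antecedent forces (r = T, t = T, p = F) or (r = T, t = T, p = T), and t holds there. If r is false, the antecedent forces (r = F, t = T, p = F) or (r = F, t = T, p = T), and t holds there. Either way t holds.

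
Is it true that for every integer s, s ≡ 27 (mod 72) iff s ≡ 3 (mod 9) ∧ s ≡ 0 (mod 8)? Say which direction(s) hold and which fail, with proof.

Neither direction holds.

Forward direction. This fails: s = 27 gives 27 ≡ 27 (mod 72) but 27 ≡ 0 (mod 9), so the conjunction on the right does not hold.

Converse. This fails: s = 48 satisfies both congruences on the right (48 ≡ 3 mod 9 and 48 ≡ 0 mod 8) yet 48 ≡ 48 (mod 72), not 27.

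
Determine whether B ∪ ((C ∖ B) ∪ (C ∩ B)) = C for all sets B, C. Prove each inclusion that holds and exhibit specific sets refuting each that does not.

Only the reverse inclusion holds.

(⊇) Let x ∈ C. Then either x ∈ C and x ∉ B; or x ∈ B ∩ C. In each case x ∈ B ∪ ((C ∖ B) ∪ (C ∩ B)), so C ⊆ B ∪ ((C ∖ B) ∪ (C ∩ B)).

(⊆) This inclusion fails. Take B = {1}, C = ∅; then 1 ∈ B ∪ ((C ∖ B) ∪ (C ∩ B)) but 1 ∉ C.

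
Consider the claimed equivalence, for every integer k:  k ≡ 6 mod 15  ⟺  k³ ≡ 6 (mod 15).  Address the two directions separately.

The biconditional holds.

(⟹) Suppose k ≡ 6 mod 15. Write k = 15j + 6. Then (15j + 6)³ = 3375j³ + 4050j² + 1620j + 216 = 15(225j³ + 270j² + 108j + 14) + 6, so k³ ≡ 6 (mod 15).

(⟸) Conversely, suppose k³ ≡ 6 (mod 15). The only residue r in {0, …, 14} with r³ ≡ 6 (mod 15) is r = 6, so k ≡ 6 (mod 15).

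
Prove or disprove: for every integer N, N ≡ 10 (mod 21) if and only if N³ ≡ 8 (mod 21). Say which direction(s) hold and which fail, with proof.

(⟹) This fails: take N = 10. Then 10 ≡ 10 (mod 21), but 10³ = 1000 ≡ 13 (mod 21), not 8.

(⟸) This fails: take N = 2. Then 2³ = 8 ≡ 8 (mod 21), yet 2 ≡ 2 (mod 21), not 10.

(⇒) fails and (⇐) fails.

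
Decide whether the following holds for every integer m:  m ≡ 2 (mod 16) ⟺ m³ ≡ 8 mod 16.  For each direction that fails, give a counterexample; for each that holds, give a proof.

(⇒) holds; (⇐) fails.

Forward direction. Suppose m ≡ 2 (mod 16). Write m = 16j + 2. Then (16j + 2)³ = 4096j³ + 1536j² + 192j + 8 = 16(256j³ + 96j² + 12j) + 8, so m³ ≡ 8 (mod 16).

Converse. This fails: take m = 6. Then 6³ = 216 ≡ 8 (mod 16), yet 6 ≡ 6 (mod 16), not 2.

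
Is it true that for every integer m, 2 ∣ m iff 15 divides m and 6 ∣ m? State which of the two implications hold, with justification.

The forward direction fails; the converse holds.

(→) This fails: take m = 2. Certainly 2 ∣ 2, but 15 ∤ 2.

(←) Suppose 15 ∣ m and 6 ∣ m. Any common multiple of 15 and 6 is a multiple of their lcm; here lcm(15, 6) = 15·6/gcd(15, 6) = 90/3 = 30, so 30 ∣ m. Since 2 ∣ 30, it follows that 2 ∣ m.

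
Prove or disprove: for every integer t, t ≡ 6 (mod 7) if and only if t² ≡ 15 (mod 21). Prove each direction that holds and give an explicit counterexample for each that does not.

Neither implication holds.

(→) This fails: take t = 13. Then 13 ≡ 6 (mod 7), but 13² = 169 ≡ 1 (mod 21), not 15.

(←) This fails: take t = 15. Then 15² = 225 ≡ 15 (mod 21), yet 15 ≡ 1 (mod 7), not 6.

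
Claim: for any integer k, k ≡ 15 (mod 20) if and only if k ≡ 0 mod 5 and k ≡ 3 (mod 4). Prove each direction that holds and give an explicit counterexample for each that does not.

[⇐] If k ≡ 0 (mod 5) and k ≡ 3 (mod 4), then by the Chinese remainder theorem k ≡ 15 (mod 20). This is exactly k ≡ 15 (mod 20).

[⇒] Suppose k ≡ 15 (mod 20); write k = 20j + 15. Since 5 ∣ 20, reducing mod 5 gives k ≡ 15 ≡ 0 (mod 5); since 4 ∣ 20, reducing mod 4 gives k ≡ 15 ≡ 3 (mod 4).

Both directions hold.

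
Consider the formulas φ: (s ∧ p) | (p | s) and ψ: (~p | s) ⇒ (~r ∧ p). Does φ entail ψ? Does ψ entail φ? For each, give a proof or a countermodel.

(→) This fails. Under r = F, p = F, s = T, the left side is true but the right side is false.

(←) Assume the antecedent. If r is true, the antecedent forces (r = T, p = T, s = F), and (s ∧ p) | (p | s) holds there. If r is false, the antecedent forces (r = F, p = T, s = F) or (r = F, p = T, s = T), and (s ∧ p) | (p | s) holds there. Either way (s ∧ p) | (p | s) holds.

The forward direction fails; the converse holds.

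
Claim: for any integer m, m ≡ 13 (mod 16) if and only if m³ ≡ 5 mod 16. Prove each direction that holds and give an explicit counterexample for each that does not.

Forward direction. Suppose m ≡ 13 (mod 16). Write m = 16j + 13. Then (16j + 13)³ = 4096j³ + 9984j² + 8112j + 2197 = 16(256j³ + 624j² + 507j + 137) + 5, so m³ ≡ 5 (mod 16).

Converse. Suppose m³ ≡ 5 (mod 16). The only residue r in {0, …, 15} with r³ ≡ 5 (mod 16) is r = 13, so m ≡ 13 (mod 16).

Both directions hold.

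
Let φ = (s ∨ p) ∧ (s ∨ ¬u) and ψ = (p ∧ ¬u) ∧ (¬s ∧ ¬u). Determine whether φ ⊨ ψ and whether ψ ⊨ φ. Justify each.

Only the converse holds.

Forward direction. This fails. Under s = T, u = F, p = F, the left side is true but the right side is false.

Converse. Assume the antecedent. If s is true, the antecedent cannot hold. If s is false, the antecedent forces (s = F, u = F, p = T), and (s ∨ p) ∧ (s ∨ ¬u) holds there. Either way (s ∨ p) ∧ (s ∨ ¬u) holds.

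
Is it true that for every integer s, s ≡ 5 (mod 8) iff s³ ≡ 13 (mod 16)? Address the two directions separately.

The forward direction fails; the converse holds.

[⇐] The residues r modulo 16 with r³ ≡ 13 (mod 16) are exactly {5}, and each is ≡ 5 (mod 8).

[⇒] This fails: take s = 13. Then 13 ≡ 5 (mod 8), but 13³ = 2197 ≡ 5 (mod 16), not 13.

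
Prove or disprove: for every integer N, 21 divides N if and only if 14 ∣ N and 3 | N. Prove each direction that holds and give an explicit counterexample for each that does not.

(⇒) fails; (⇐) holds.

(⇒) This fails: take N = 21. Certainly 21 ∣ 21, but 14 ∤ 21.

(⇐) Suppose 14 ∣ N and 3 ∣ N. Any common multiple of 14 and 3 is a multiple of their lcm; here gcd(14, 3) = 1, so lcm(14, 3) = 14·3 = 42, so 42 ∣ N. Since 21 ∣ 42, it follows that 21 ∣ N.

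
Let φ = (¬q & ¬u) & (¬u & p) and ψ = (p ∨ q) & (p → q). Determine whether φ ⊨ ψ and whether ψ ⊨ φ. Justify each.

Neither direction holds.

(⟹) This fails. Under p = T, u = F, q = F, the left side is true but the right side is false.

(⟸) This fails. Under p = F, u = F, q = T, the left side is false but the right side is true.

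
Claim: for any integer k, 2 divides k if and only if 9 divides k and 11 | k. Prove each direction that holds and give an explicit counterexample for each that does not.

Neither implication holds.

(→) This fails: take k = 2. Certainly 2 ∣ 2, but 9 ∤ 2.

(←) This fails: take k = 99. Both 9 ∣ 99 and 11 ∣ 99, yet 99 is not a multiple of 2 (since 99 = 49·2 + 1), so 2 ∤ 99.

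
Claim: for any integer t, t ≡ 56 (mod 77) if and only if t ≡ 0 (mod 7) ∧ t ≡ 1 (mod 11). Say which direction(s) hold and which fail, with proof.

Forward direction. Suppose t ≡ 56 (mod 77); write t = 77j + 56. Since 7 ∣ 77, reducing mod 7 gives t ≡ 56 ≡ 0 (mod 7); since 11 ∣ 77, reducing mod 11 gives t ≡ 56 ≡ 1 (mod 11).

Converse. If t ≡ 0 (mod 7) and t ≡ 1 (mod 11), then by the Chinese remainder theorem t ≡ 56 (mod 77). This is exactly t ≡ 56 (mod 77).

Both directions hold.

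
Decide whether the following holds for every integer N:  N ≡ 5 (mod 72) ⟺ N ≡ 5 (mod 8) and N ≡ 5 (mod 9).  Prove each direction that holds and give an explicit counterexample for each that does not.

[⇐] If N ≡ 5 (mod 8) and N ≡ 5 (mod 9), then by the Chinese remainder theorem N ≡ 5 (mod 72). This is exactly N ≡ 5 (mod 72).

[⇒] Suppose N ≡ 5 (mod 72); write N = 72j + 5. Since 8 ∣ 72, reducing mod 8 gives N ≡ 5 (mod 8); since 9 ∣ 72, reducing mod 9 gives N ≡ 5 (mod 9).

Both directions hold.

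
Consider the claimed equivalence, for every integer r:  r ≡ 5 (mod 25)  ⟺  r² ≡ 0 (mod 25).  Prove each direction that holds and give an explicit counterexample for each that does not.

[⇐] This fails: take r = 0. Then 0² = 0 ≡ 0 (mod 25), yet 0 ≡ 0 (mod 25), not 5.

[⇒] Suppose r ≡ 5 (mod 25). Write r = 25j + 5. Then (25j + 5)² = 625j² + 250j + 25 = 25(25j² + 10j + 1) + 0, so r² ≡ 0 (mod 25).

Only the forward implication holds.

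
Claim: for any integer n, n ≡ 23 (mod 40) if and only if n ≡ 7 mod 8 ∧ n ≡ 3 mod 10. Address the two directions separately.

Both implications hold.

Forward direction. Suppose n ≡ 23 (mod 40); write n = 40j + 23. Since 8 ∣ 40, reducing mod 8 gives n ≡ 23 ≡ 7 (mod 8); since 10 ∣ 40, reducing mod 10 gives n ≡ 23 ≡ 3 (mod 10).

Converse. If n ≡ 7 (mod 8) and n ≡ 3 (mod 10), then by the Chinese remainder theorem n ≡ 23 (mod 40). This is exactly n ≡ 23 (mod 40).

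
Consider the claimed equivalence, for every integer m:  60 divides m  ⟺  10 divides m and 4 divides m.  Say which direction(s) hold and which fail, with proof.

Only the forward implication holds.

(⇒) If 60 ∣ m, write m = 60q. Since 60 = 6·10, m = 10·(6q), so 10 ∣ m; and since 60 = 15·4, m = 4·(15q), so 4 ∣ m.

(⇐) This fails: take m = 20. Both 10 ∣ 20 and 4 ∣ 20, yet 20 is not a multiple of 60 (since 20 = 0·60 + 20), so 60 ∤ 20.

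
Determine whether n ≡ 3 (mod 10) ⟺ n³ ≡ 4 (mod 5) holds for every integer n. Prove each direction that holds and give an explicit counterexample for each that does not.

Both directions fail.

(→) This fails: take n = 3. Then 3 ≡ 3 (mod 10), but 3³ = 27 ≡ 2 (mod 5), not 4.

(←) This fails: take n = 4. Then 4³ = 64 ≡ 4 (mod 5), yet 4 ≡ 4 (mod 10), not 3.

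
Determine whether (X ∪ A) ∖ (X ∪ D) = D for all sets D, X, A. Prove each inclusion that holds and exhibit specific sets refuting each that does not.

Forward inclusion. This inclusion fails. Take D = ∅, X = ∅, A = {1}; then 1 ∈ (X ∪ A) ∖ (X ∪ D) but 1 ∉ D.

Reverse inclusion. This inclusion fails. Take D = {1}, X = ∅, A = ∅; then 1 ∈ D but 1 ∉ (X ∪ A) ∖ (X ∪ D).

Neither inclusion holds.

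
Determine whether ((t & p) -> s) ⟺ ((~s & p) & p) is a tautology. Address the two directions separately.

(⟹) This fails. Under s = F, p = F, t = F, the left side is true but the right side is false.

(⟸) This fails. Under s = F, p = T, t = T, the left side is false but the right side is true.

Neither implication holds.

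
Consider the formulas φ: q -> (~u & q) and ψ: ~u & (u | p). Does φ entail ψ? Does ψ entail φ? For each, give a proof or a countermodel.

(⇒) fails; (⇐) holds.

[⇒] This fails. Under q = F, p = F, u = F, the left side is true but the right side is false.

[⇐] Assume the antecedent. If q is true, the antecedent forces (q = T, p = T, u = F), and q -> (~u & q) holds there. If q is false, q -> (~u & q) reduces to true regardless of the other variables. Either way q -> (~u & q) holds.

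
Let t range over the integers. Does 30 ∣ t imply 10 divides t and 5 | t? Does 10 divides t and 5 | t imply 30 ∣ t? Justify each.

Forward direction. If 30 ∣ t, write t = 30q. Since 30 = 3·10, t = 10·(3q), so 10 ∣ t; and since 30 = 6·5, t = 5·(6q), so 5 ∣ t.

Converse. This fails: take t = 10. Both 10 ∣ 10 and 5 ∣ 10, yet 10 is not a multiple of 30 (since 10 = 0·30 + 10), so 30 ∤ 10.

The forward direction holds; the converse fails.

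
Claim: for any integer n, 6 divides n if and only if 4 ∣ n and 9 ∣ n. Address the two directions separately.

Only the reverse direction holds.

(⟹) This fails: take n = 6. Certainly 6 ∣ 6, but 4 ∤ 6.

(⟸) Suppose 4 ∣ n and 9 ∣ n. Any common multiple of 4 and 9 is a multiple of their lcm; here gcd(4, 9) = 1, so lcm(4, 9) = 4·9 = 36, so 36 ∣ n. Since 6 ∣ 36, it follows that 6 ∣ n.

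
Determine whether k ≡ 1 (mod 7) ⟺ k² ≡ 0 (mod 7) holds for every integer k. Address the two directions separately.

Both directions fail.

(⇒) This fails: take k = 1. Then 1 ≡ 1 (mod 7), but 1² = 1 ≡ 1 (mod 7), not 0.

(⇐) This fails: take k = 0. Then 0² = 0 ≡ 0 (mod 7), yet 0 ≡ 0 (mod 7), not 1.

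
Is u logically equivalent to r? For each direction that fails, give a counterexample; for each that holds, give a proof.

Neither implication holds.

(→) This fails. Under r = F, u = T, the left side is true but the right side is false.

(←) This fails. Under r = T, u = F, the left side is false but the right side is true.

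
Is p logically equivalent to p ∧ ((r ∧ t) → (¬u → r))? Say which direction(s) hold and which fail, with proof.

Converse. Assume the antecedent. If p is true, p reduces to true regardless of the other variables. If p is false, the antecedent cannot hold. Either way p holds.

Forward direction. Assume the antecedent. If p is true, p ∧ ((r ∧ t) → (¬u → r)) reduces to true regardless of the other variables. If p is false, the antecedent cannot hold. Either way p ∧ ((r ∧ t) → (¬u → r)) holds.

Both directions hold; the statement is true.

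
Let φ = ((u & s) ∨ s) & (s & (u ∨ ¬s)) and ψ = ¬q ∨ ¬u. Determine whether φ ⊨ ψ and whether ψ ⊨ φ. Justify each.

[⇒] This fails. Under s = T, q = T, u = T, the left side is true but the right side is false.

[⇐] This fails. Under s = F, q = F, u = F, the left side is false but the right side is true.

(⇒) fails and (⇐) fails.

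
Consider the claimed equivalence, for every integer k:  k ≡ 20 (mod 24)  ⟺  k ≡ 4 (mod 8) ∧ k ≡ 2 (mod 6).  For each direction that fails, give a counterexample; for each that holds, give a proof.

(⇒) Suppose k ≡ 20 (mod 24); write k = 24j + 20. Since 8 ∣ 24, reducing mod 8 gives k ≡ 20 ≡ 4 (mod 8); since 6 ∣ 24, reducing mod 6 gives k ≡ 20 ≡ 2 (mod 6).

(⇐) Conversely, if k ≡ 4 (mod 8) and k ≡ 2 (mod 6), then by the Chinese remainder theorem k ≡ 20 (mod 24). This is exactly k ≡ 20 (mod 24).

Both implications hold.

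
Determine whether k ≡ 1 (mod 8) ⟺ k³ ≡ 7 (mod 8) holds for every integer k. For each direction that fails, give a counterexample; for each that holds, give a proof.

(⇒) fails and (⇐) fails.

(→) This fails: take k = 1. Then 1 ≡ 1 (mod 8), but 1³ = 1 ≡ 1 (mod 8), not 7.

(←) This fails: take k = 7. Then 7³ = 343 ≡ 7 (mod 8), yet 7 ≡ 7 (mod 8), not 1.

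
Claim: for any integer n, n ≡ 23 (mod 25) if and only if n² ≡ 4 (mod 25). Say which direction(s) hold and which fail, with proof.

Forward direction. Suppose n ≡ 23 (mod 25). Write n = 25j + 23. Then (25j + 23)² = 625j² + 1150j + 529 = 25(25j² + 46j + 21) + 4, so n² ≡ 4 (mod 25).

Converse. This fails: take n = 2. Then 2² = 4 ≡ 4 (mod 25), yet 2 ≡ 2 (mod 25), not 23.

The forward direction holds; the converse fails.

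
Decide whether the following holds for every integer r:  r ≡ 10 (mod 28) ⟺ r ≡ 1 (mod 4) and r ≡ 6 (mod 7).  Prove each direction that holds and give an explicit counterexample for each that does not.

(→) This fails: r = 10 gives 10 ≡ 10 (mod 28) but 10 ≡ 2 (mod 4), so the conjunction on the right does not hold.

(←) This fails: r = 13 satisfies both congruences on the right (13 ≡ 1 mod 4 and 13 ≡ 6 mod 7) yet 13 ≡ 13 (mod 28), not 10.

Neither direction holds.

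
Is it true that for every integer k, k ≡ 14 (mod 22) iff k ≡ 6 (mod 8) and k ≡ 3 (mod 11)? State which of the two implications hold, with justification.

Only the reverse direction holds.

[⇐] If k ≡ 6 (mod 8) and k ≡ 3 (mod 11), then by the Chinese remainder theorem k ≡ 14 (mod 88). Since 14 ≡ 14 (mod 22) and 22 ∣ 88, we get k ≡ 14 (mod 22).

[⇒] This fails: k = 80 gives 80 ≡ 14 (mod 22) but 80 ≡ 0 (mod 8), so the conjunction on the right does not hold.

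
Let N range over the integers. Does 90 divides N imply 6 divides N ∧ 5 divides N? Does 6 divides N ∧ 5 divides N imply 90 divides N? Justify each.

The forward direction holds; the converse fails.

[⇒] If 90 ∣ N, write N = 90q. Since 90 = 15·6, N = 6·(15q), so 6 ∣ N; and since 90 = 18·5, N = 5·(18q), so 5 ∣ N.

[⇐] This fails: take N = 30. Both 6 ∣ 30 and 5 ∣ 30, yet 30 is not a multiple of 90 (since 30 = 0·90 + 30), so 90 ∤ 30.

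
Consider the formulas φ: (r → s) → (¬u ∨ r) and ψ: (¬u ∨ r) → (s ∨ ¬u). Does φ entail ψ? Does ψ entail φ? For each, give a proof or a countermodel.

Neither direction holds.

Forward direction. This fails. Under u = T, s = F, r = T, the left side is true but the right side is false.

Converse. This fails. Under u = T, s = F, r = F, the left side is false but the right side is true.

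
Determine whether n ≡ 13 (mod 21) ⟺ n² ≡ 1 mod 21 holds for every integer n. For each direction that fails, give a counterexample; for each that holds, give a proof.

(⇐) This fails: take n = 1. Then 1² = 1 ≡ 1 (mod 21), yet 1 ≡ 1 (mod 21), not 13.

(⇒) Suppose n ≡ 13 (mod 21). Write n = 21j + 13. Then (21j + 13)² = 441j² + 546j + 169 = 21(21j² + 26j + 8) + 1, so n² ≡ 1 (mod 21).

The forward direction holds; the converse fails.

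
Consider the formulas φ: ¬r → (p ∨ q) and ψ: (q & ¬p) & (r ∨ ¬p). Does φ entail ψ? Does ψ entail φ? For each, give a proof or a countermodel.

Forward direction. This fails. Under p = T, r = F, q = F, the left side is true but the right side is false.

Converse. Assume the antecedent. If p is true, the antecedent cannot hold. If p is false, the antecedent forces (p = F, r = F, q = T) or (p = F, r = T, q = T), and ¬r → (p ∨ q) holds there. Either way ¬r → (p ∨ q) holds.

Only the reverse direction holds.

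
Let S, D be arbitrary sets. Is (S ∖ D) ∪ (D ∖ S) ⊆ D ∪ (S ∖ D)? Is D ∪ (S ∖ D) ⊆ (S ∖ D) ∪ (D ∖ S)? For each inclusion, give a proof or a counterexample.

(⊆) holds; (⊇) fails.

Forward inclusion. Let x ∈ (S ∖ D) ∪ (D ∖ S). Then either x ∈ S and x ∉ D; or x ∈ D and x ∉ S. In each case x ∈ D ∪ (S ∖ D), so (S ∖ D) ∪ (D ∖ S) ⊆ D ∪ (S ∖ D).

Reverse inclusion. This inclusion fails. Take S = {1}, D = {1}; then 1 ∈ D ∪ (S ∖ D) but 1 ∉ (S ∖ D) ∪ (D ∖ S).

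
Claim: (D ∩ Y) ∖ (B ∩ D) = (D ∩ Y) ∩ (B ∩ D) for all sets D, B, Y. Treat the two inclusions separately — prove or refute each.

(⟹) This inclusion fails. Take D = {1}, B = ∅, Y = {1}; then 1 ∈ (D ∩ Y) ∖ (B ∩ D) but 1 ∉ (D ∩ Y) ∩ (B ∩ D).

(⟸) This inclusion fails. Take D = {1}, B = {1}, Y = {1}; then 1 ∈ (D ∩ Y) ∩ (B ∩ D) but 1 ∉ (D ∩ Y) ∖ (B ∩ D).

Neither inclusion holds.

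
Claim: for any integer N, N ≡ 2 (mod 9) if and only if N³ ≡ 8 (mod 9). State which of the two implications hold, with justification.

Only the forward direction holds.

(⇐) This fails: take N = 5. Then 5³ = 125 ≡ 8 (mod 9), yet 5 ≡ 5 (mod 9), not 2.

(⇒) Suppose N ≡ 2 (mod 9). Write N = 9j + 2. Then (9j + 2)³ = 729j³ + 486j² + 108j + 8 = 9(81j³ + 54j² + 12j) + 8, so N³ ≡ 8 (mod 9).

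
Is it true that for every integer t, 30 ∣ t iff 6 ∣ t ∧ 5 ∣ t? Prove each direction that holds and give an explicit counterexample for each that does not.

(⇒) If 30 ∣ t, write t = 30q. Since 30 = 5·6, t = 6·(5q), so 6 ∣ t; and since 30 = 6·5, t = 5·(6q), so 5 ∣ t.

(⇐) Suppose 6 ∣ t and 5 ∣ t. Any common multiple of 6 and 5 is a multiple of their lcm; here gcd(6, 5) = 1, so lcm(6, 5) = 6·5 = 30, so 30 ∣ t.

Both directions hold; the statement is true.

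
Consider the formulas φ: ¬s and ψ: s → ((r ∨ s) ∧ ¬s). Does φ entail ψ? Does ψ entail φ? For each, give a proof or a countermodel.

Both implications hold.

(⇐) Assume the antecedent. If s is true, the antecedent cannot hold. If s is false, ¬s reduces to true regardless of the other variables. Either way ¬s holds.

(⇒) Assume the antecedent. If s is true, the antecedent cannot hold. If s is false, s → ((r ∨ s) ∧ ¬s) reduces to true regardless of the other variables. Either way s → ((r ∨ s) ∧ ¬s) holds.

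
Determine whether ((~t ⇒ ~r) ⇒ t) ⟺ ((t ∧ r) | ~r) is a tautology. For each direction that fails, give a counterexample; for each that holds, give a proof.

(⇒) fails and (⇐) fails.

[⇒] This fails. Under t = F, r = T, the left side is true but the right side is false.

[⇐] This fails. Under t = F, r = F, the left side is false but the right side is true.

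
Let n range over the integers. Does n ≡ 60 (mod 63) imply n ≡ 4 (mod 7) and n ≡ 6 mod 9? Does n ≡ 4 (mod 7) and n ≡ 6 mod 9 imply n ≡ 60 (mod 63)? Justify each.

Both directions hold.

[⇐] If n ≡ 4 (mod 7) and n ≡ 6 (mod 9), then by the Chinese remainder theorem n ≡ 60 (mod 63). This is exactly n ≡ 60 (mod 63).

[⇒] Suppose n ≡ 60 (mod 63); write n = 63j + 60. Since 7 ∣ 63, reducing mod 7 gives n ≡ 60 ≡ 4 (mod 7); since 9 ∣ 63, reducing mod 9 gives n ≡ 60 ≡ 6 (mod 9).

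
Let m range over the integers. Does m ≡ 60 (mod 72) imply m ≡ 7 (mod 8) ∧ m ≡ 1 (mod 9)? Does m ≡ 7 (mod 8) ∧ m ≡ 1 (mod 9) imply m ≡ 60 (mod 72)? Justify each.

(⇒) fails and (⇐) fails.

(⇒) This fails: m = 60 gives 60 ≡ 60 (mod 72) but 60 ≡ 4 (mod 8), so the conjunction on the right does not hold.

(⇐) This fails: m = 55 satisfies both congruences on the right (55 ≡ 7 mod 8 and 55 ≡ 1 mod 9) yet 55 ≡ 55 (mod 72), not 60.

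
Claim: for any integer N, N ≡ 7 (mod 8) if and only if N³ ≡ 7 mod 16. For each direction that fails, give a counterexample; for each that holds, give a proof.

[⇒] This fails: take N = 15. Then 15 ≡ 7 (mod 8), but 15³ = 3375 ≡ 15 (mod 16), not 7.

[⇐] Conversely, the residues r modulo 16 with r³ ≡ 7 (mod 16) are exactly {7}, and each is ≡ 7 (mod 8).

The forward direction fails; the converse holds.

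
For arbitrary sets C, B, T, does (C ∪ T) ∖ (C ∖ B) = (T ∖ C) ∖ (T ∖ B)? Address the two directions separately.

Only the reverse inclusion holds.

(⊆) This inclusion fails. Take C = {1}, B = {1}, T = ∅; then 1 ∈ (C ∪ T) ∖ (C ∖ B) but 1 ∉ (T ∖ C) ∖ (T ∖ B).

(⊇) Let x ∈ (T ∖ C) ∖ (T ∖ B). Then x ∈ B ∩ T and x ∉ C, from which x ∈ (C ∪ T) ∖ (C ∖ B).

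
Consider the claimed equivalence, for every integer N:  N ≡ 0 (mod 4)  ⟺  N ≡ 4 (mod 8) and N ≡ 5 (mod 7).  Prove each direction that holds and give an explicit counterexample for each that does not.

(←) If N ≡ 4 (mod 8) and N ≡ 5 (mod 7), then by the Chinese remainder theorem N ≡ 12 (mod 56). Since 12 ≡ 0 (mod 4) and 4 ∣ 56, we get N ≡ 0 (mod 4).

(→) This fails: N = 0 gives 0 ≡ 0 (mod 4) but 0 ≡ 0 (mod 8), so the conjunction on the right does not hold.

(⇒) fails; (⇐) holds.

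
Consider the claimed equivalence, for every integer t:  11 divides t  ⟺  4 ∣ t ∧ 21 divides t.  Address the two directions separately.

Both directions fail.

(⇒) This fails: take t = 11. Certainly 11 ∣ 11, but 4 ∤ 11.

(⇐) This fails: take t = 84. Both 4 ∣ 84 and 21 ∣ 84, yet 84 is not a multiple of 11 (since 84 = 7·11 + 7), so 11 ∤ 84.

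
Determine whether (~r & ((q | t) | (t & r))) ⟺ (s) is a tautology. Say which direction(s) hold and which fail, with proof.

(⇒) fails and (⇐) fails.

(⟹) This fails. Under r = F, t = T, s = F, q = F, the left side is true but the right side is false.

(⟸) This fails. Under r = F, t = F, s = T, q = F, the left side is false but the right side is true.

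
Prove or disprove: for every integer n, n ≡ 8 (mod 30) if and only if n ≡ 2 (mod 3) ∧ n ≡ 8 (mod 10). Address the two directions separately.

Both directions hold.

(⟹) Suppose n ≡ 8 (mod 30); write n = 30j + 8. Since 3 ∣ 30, reducing mod 3 gives n ≡ 8 ≡ 2 (mod 3); since 10 ∣ 30, reducing mod 10 gives n ≡ 8 (mod 10).

(⟸) Conversely, if n ≡ 2 (mod 3) and n ≡ 8 (mod 10), then by the Chinese remainder theorem n ≡ 8 (mod 30). This is exactly n ≡ 8 (mod 30).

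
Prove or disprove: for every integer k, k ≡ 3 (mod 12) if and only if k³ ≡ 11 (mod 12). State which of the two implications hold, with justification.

(⟹) This fails: take k = 3. Then 3 ≡ 3 (mod 12), but 3³ = 27 ≡ 3 (mod 12), not 11.

(⟸) This fails: take k = 11. Then 11³ = 1331 ≡ 11 (mod 12), yet 11 ≡ 11 (mod 12), not 3.

Neither implication holds.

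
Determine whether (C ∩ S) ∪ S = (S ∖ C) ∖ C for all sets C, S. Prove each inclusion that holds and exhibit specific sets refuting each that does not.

Only the reverse inclusion holds.

(⊇) Let x ∈ (S ∖ C) ∖ C. Then x ∈ S and x ∉ C, from which x ∈ (C ∩ S) ∪ S.

(⊆) This inclusion fails. Take C = {1}, S = {1}; then 1 ∈ (C ∩ S) ∪ S but 1 ∉ (S ∖ C) ∖ C.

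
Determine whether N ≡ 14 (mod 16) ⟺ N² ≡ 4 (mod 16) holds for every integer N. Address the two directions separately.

(⇒) Suppose N ≡ 14 (mod 16). Write N = 16j + 14. Then (16j + 14)² = 256j² + 448j + 196 = 16(16j² + 28j + 12) + 4, so N² ≡ 4 (mod 16).

(⇐) This fails: take N = 2. Then 2² = 4 ≡ 4 (mod 16), yet 2 ≡ 2 (mod 16), not 14.

The forward direction holds; the converse fails.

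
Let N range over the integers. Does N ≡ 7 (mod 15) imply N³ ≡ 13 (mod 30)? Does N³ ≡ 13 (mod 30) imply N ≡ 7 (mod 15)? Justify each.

Not equivalent: only (⇐) holds.

Forward direction. This fails: take N = 22. Then 22 ≡ 7 (mod 15), but 22³ = 10648 ≡ 28 (mod 30), not 13.

Converse. The residues r modulo 30 with r³ ≡ 13 (mod 30) are exactly {7}, and each is ≡ 7 (mod 15).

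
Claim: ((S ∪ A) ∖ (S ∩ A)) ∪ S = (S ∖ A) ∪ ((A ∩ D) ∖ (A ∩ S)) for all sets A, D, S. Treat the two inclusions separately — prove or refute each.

(⟹) This inclusion fails. Take A = {1}, D = ∅, S = ∅; then 1 ∈ ((S ∪ A) ∖ (S ∩ A)) ∪ S but 1 ∉ (S ∖ A) ∪ ((A ∩ D) ∖ (A ∩ S)).

(⟸) Let x ∈ (S ∖ A) ∪ ((A ∩ D) ∖ (A ∩ S)). Then either x ∈ A ∩ D and x ∉ S; or x ∈ S and x ∉ A, D; or x ∈ D ∩ S and x ∉ A. In each case x ∈ ((S ∪ A) ∖ (S ∩ A)) ∪ S, so (S ∖ A) ∪ ((A ∩ D) ∖ (A ∩ S)) ⊆ ((S ∪ A) ∖ (S ∩ A)) ∪ S.

Only the reverse inclusion holds.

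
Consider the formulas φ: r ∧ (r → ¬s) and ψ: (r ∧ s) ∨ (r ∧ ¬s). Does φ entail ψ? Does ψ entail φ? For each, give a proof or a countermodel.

Forward direction. Assume the antecedent. If r is true, (r ∧ s) ∨ (r ∧ ¬s) reduces to true regardless of the other variables. If r is false, the antecedent cannot hold. Either way (r ∧ s) ∨ (r ∧ ¬s) holds.

Converse. This fails. Under r = T, s = T, the left side is false but the right side is true.

The forward direction holds; the converse fails.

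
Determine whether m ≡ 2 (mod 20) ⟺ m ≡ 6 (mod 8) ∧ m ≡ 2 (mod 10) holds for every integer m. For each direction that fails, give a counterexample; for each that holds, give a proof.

(⇒) fails; (⇐) holds.

Forward direction. This fails: m = 2 gives 2 ≡ 2 (mod 20) but 2 ≡ 2 (mod 8), so the conjunction on the right does not hold.

Converse. If m ≡ 6 (mod 8) and m ≡ 2 (mod 10), then by the Chinese remainder theorem m ≡ 22 (mod 40). Since 22 ≡ 2 (mod 20) and 20 ∣ 40, we get m ≡ 2 (mod 20).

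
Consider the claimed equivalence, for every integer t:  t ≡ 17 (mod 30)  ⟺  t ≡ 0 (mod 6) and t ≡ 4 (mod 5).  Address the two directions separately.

Neither direction holds.

[⇒] This fails: t = 17 gives 17 ≡ 17 (mod 30) but 17 ≡ 5 (mod 6), so the conjunction on the right does not hold.

[⇐] This fails: t = 24 satisfies both congruences on the right (24 ≡ 0 mod 6 and 24 ≡ 4 mod 5) yet 24 ≡ 24 (mod 30), not 17.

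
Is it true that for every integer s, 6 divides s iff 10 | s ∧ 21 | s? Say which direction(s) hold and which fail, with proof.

The forward direction fails; the converse holds.

(⇐) Suppose 10 ∣ s and 21 ∣ s. Any common multiple of 10 and 21 is a multiple of their lcm; here gcd(10, 21) = 1, so lcm(10, 21) = 10·21 = 210, so 210 ∣ s. Since 6 ∣ 210, it follows that 6 ∣ s.

(⇒) This fails: take s = 6. Certainly 6 ∣ 6, but 10 ∤ 6.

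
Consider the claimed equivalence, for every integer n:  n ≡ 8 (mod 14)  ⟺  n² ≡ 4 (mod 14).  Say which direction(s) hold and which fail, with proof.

Both directions fail.

(⇒) This fails: take n = 8. Then 8 ≡ 8 (mod 14), but 8² = 64 ≡ 8 (mod 14), not 4.

(⇐) This fails: take n = 2. Then 2² = 4 ≡ 4 (mod 14), yet 2 ≡ 2 (mod 14), not 8.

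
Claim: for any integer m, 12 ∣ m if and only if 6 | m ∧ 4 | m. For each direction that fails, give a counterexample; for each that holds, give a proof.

(⇒) If 12 ∣ m, write m = 12q. Since 12 = 2·6, m = 6·(2q), so 6 ∣ m; and since 12 = 3·4, m = 4·(3q), so 4 ∣ m.

(⇐) Suppose 6 ∣ m and 4 ∣ m. Any common multiple of 6 and 4 is a multiple of their lcm; here lcm(6, 4) = 6·4/gcd(6, 4) = 24/2 = 12, so 12 ∣ m.

Equivalent; both directions hold.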